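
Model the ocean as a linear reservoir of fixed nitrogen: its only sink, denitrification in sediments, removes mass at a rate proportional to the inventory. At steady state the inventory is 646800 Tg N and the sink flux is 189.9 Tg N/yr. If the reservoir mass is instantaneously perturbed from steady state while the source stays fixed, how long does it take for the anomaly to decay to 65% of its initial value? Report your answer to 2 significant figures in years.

1500 yr

For a linear reservoir the anomaly decays as exp(−t/τ) with τ = M/F = 646800/189.9 = 3406 yr.
exp(−t/τ) = 0.65 ⇒ t = −τ ln(0.65) = 3406 × 0.4308 = 1467 yr.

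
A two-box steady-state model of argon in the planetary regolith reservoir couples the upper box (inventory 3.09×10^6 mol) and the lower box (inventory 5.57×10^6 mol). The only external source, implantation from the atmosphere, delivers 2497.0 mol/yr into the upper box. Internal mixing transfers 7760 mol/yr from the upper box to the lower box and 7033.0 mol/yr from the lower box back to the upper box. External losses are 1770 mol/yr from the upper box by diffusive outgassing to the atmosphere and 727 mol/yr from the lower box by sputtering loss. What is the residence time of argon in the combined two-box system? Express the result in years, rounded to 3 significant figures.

3470 yr

Treat the two boxes together as one reservoir: the mixing fluxes between them are internal recycling, so τ = ΣM / Σ(external losses).
M_total = 3.09×10^6 + 5.57×10^6 = 8.6600×10^6 mol.
ΣF_external_out = 1770 + 727 = 2497.0 mol/yr.
τ = M_total / ΣF_ext = 8.6600×10^6 / 2497.0 = 3468 yr.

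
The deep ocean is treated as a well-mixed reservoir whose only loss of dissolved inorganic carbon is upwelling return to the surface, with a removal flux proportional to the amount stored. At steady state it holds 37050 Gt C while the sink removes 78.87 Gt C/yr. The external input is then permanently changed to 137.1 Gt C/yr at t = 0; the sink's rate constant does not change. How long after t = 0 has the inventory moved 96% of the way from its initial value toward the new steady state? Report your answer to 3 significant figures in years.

τ = M₀/F₀ = 37050/78.87 = 469.8 yr.
The remaining gap fraction is e^(−t/τ); 96% covered ⇒ e^(−t/τ) = 0.0400.
t = −τ ln(0.0400) = 469.8 × 3.219 = 1512 yr.

1510 yr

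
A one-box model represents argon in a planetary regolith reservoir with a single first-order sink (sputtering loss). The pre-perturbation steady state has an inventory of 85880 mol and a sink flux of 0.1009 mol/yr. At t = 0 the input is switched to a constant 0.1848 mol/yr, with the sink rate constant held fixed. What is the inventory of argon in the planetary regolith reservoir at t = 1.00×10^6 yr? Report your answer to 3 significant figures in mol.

τ = M₀/F₀ = 85880/0.1009 = 851100 yr; rate constant k = 1/τ.
New steady state M_∞ = F₁/k = F₁·τ = 0.1848 × 851100 = 157290 mol.
M(t) = M_∞ + (M₀ − M_∞)·e^(−t/τ); t/τ = 1.00×10^6/851100 = 1.175, so e^(−t/τ) = 0.3089.
M(t) = 157290 − 71410 × 0.3089 = 135240 mol.

135000 mol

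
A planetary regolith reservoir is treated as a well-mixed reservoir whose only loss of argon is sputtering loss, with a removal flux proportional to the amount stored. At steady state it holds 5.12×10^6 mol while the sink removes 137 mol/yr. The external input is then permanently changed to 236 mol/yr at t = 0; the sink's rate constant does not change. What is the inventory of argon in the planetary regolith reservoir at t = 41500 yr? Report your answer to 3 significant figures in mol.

The sink rate constant is k = F₀/M₀ = 137/5.12×10^6 = 2.676×10^-5 yr⁻¹.
Solving dM/dt = F₁ − kM with M(0) = M₀ gives M(t) = F₁/k + (M₀ − F₁/k)·e^(−kt).
F₁/k = 236/2.676×10^-5 = 8.8199×10^6 mol; kt = 2.676×10^-5 × 41500 = 1.110, e^(−kt) = 0.3294.
M(41500) = 8.8199×10^6 + (5.12×10^6 − 8.8199×10^6) × 0.3294 = 8.8199×10^6 − 1.219×10^6 = 7.6011×10^6 mol.

7.60×10^6 mol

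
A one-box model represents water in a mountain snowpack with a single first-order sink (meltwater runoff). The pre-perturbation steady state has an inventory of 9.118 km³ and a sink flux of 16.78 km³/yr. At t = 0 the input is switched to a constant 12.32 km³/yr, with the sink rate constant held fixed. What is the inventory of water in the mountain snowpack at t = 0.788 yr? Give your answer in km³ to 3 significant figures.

Residence time τ = M₀/F₀ = 0.5434 yr. The eventual steady state is M_∞ = M₀·(F₁/F₀) = 9.118 × 12.32/16.78 = 6.6945 km³.
The anomaly ΔM(t) = M(t) − M_∞ decays as ΔM₀·e^(−t/τ) with ΔM₀ = 9.118 − 6.6945 = 2.423 km³.
At t = 0.788 yr, e^(−t/τ) = e^(−1.450) = 0.2345, so ΔM = 0.5684 km³ and M = 6.6945 + 0.5684 = 7.2629 km³.

7.26 km³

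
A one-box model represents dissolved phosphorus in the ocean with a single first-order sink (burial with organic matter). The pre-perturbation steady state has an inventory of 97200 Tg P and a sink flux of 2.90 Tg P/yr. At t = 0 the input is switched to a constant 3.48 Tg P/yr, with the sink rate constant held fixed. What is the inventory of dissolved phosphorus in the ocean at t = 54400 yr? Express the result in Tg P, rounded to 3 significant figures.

Residence time τ = M₀/F₀ = 33520 yr. The eventual steady state is M_∞ = M₀·(F₁/F₀) = 97200 × 3.48/2.90 = 116640 Tg P.
The anomaly ΔM(t) = M(t) − M_∞ decays as ΔM₀·e^(−t/τ) with ΔM₀ = 97200 − 116640 = −19440 Tg P.
At t = 54400 yr, e^(−t/τ) = e^(−1.623) = 0.1973, so ΔM = −3835 Tg P and M = 116640 − 3835 = 112800 Tg P.

113000 Tg P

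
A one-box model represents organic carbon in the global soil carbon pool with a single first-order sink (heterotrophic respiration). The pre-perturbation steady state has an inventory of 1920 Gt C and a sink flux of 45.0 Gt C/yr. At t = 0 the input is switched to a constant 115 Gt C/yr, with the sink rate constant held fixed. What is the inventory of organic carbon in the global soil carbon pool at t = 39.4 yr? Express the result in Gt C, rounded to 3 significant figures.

3720 Gt C

The sink rate constant is k = F₀/M₀ = 45.0/1920 = 0.02344 yr⁻¹.
Solving dM/dt = F₁ − kM with M(0) = M₀ gives M(t) = F₁/k + (M₀ − F₁/k)·e^(−kt).
F₁/k = 115/0.02344 = 4906.7 Gt C; kt = 0.02344 × 39.4 = 0.9234, e^(−kt) = 0.3972.
M(39.4) = 4906.7 + (1920 − 4906.7) × 0.3972 = 4906.7 − 1186 = 3720.5 Gt C.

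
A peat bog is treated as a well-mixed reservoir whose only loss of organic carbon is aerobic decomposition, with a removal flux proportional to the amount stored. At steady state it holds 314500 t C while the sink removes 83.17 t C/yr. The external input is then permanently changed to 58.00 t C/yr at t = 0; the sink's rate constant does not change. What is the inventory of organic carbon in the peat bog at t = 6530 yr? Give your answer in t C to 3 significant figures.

236000 t C

Residence time τ = M₀/F₀ = 3781 yr. The eventual steady state is M_∞ = M₀·(F₁/F₀) = 314500 × 58.00/83.17 = 219320 t C.
The anomaly ΔM(t) = M(t) − M_∞ decays as ΔM₀·e^(−t/τ) with ΔM₀ = 314500 − 219320 = 95180 t C.
At t = 6530 yr, e^(−t/τ) = e^(−1.727) = 0.1778, so ΔM = 16930 t C and M = 219320 + 16930 = 236250 t C.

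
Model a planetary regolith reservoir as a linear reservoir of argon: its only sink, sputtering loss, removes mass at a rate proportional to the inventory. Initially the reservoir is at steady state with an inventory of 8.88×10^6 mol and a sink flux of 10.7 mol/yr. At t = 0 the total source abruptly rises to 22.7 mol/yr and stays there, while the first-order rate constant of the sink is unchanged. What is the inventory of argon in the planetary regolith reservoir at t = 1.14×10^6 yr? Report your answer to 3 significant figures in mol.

1.63×10^7 mol

τ = M₀/F₀ = 8.88×10^6/10.7 = 829900 yr; rate constant k = 1/τ.
New steady state M_∞ = F₁/k = F₁·τ = 22.7 × 829900 = 1.8839×10^7 mol.
M(t) = M_∞ + (M₀ − M_∞)·e^(−t/τ); t/τ = 1.14×10^6/829900 = 1.374, so e^(−t/τ) = 0.2532.
M(t) = 1.8839×10^7 − 9.959×10^6 × 0.2532 = 1.6317×10^7 mol.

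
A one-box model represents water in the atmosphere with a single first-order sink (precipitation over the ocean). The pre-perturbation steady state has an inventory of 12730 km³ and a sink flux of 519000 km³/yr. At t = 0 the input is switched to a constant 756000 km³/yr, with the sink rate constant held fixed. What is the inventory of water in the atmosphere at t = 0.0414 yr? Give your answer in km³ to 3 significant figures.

17500 km³

The sink rate constant is k = F₀/M₀ = 519000/12730 = 40.77 yr⁻¹.
Solving dM/dt = F₁ − kM with M(0) = M₀ gives M(t) = F₁/k + (M₀ − F₁/k)·e^(−kt).
F₁/k = 756000/40.77 = 18543 km³; kt = 40.77 × 0.0414 = 1.688, e^(−kt) = 0.1849.
M(0.0414) = 18543 + (12730 − 18543) × 0.1849 = 18543 − 1075 = 17468 km³.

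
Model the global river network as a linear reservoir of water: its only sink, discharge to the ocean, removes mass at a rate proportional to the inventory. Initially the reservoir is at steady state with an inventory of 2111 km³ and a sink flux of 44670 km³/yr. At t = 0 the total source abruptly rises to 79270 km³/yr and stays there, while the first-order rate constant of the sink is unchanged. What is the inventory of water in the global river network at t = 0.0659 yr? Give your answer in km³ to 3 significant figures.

3340 km³

τ = M₀/F₀ = 2111/44670 = 0.04726 yr; rate constant k = 1/τ.
New steady state M_∞ = F₁/k = F₁·τ = 79270 × 0.04726 = 3746.1 km³.
M(t) = M_∞ + (M₀ − M_∞)·e^(−t/τ); t/τ = 0.0659/0.04726 = 1.394, so e^(−t/τ) = 0.2480.
M(t) = 3746.1 − 1635 × 0.2480 = 3340.7 km³.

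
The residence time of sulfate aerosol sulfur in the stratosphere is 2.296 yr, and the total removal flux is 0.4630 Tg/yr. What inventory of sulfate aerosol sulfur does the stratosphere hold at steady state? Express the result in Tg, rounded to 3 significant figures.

τ = M/F ⇒ M = τ × F = 2.296 × 0.4630 = 1.063 Tg.

1.06 Tg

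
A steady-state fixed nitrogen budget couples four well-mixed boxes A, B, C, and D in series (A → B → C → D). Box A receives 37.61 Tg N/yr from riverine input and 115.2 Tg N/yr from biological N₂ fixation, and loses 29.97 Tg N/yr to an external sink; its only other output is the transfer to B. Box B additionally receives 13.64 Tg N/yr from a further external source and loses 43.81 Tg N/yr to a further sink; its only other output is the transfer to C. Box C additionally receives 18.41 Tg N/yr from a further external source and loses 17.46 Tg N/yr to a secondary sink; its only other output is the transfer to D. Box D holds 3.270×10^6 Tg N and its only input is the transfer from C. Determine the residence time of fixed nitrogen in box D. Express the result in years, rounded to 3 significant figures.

Box A: F(A→B) = (37.61 + 115.2) − 29.97 = 122.84 Tg N/yr.
Box B: F(B→C) = (122.84 + 13.64) − 43.81 = 92.670 Tg N/yr.
Box C: F(C→D) = (92.670 + 18.41) − 17.46 = 93.620 Tg N/yr.
Box D throughput = its input = 93.620 Tg N/yr; τ = 3.270×10^6 / 93.620 = 34930 yr.

34900 yr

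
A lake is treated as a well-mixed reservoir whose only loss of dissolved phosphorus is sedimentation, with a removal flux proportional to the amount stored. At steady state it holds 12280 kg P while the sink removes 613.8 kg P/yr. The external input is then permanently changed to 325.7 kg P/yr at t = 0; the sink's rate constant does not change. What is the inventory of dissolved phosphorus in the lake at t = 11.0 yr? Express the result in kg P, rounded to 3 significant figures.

9840 kg P

Residence time τ = M₀/F₀ = 20.01 yr. The eventual steady state is M_∞ = M₀·(F₁/F₀) = 12280 × 325.7/613.8 = 6516.1 kg P.
The anomaly ΔM(t) = M(t) − M_∞ decays as ΔM₀·e^(−t/τ) with ΔM₀ = 12280 − 6516.1 = 5764 kg P.
At t = 11.0 yr, e^(−t/τ) = e^(−0.5498) = 0.5771, so ΔM = 3326 kg P and M = 6516.1 + 3326 = 9842.2 kg P.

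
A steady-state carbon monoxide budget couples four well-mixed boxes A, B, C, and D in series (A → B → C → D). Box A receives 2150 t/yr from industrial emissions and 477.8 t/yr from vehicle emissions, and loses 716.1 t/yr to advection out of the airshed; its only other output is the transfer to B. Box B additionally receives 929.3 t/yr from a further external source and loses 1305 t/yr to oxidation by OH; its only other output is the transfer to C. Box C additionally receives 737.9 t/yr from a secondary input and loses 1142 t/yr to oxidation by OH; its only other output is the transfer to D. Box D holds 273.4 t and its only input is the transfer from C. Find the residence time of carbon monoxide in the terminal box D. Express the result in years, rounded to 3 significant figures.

0.242 yr

Box A: F(A→B) = (2150 + 477.8) − 716.1 = 1911.7 t/yr.
Box B: F(B→C) = (1911.7 + 929.3) − 1305 = 1536.0 t/yr.
Box C: F(C→D) = (1536.0 + 737.9) − 1142 = 1131.9 t/yr.
Box D throughput = its input = 1131.9 t/yr; τ = 273.4 / 1131.9 = 0.2415 yr.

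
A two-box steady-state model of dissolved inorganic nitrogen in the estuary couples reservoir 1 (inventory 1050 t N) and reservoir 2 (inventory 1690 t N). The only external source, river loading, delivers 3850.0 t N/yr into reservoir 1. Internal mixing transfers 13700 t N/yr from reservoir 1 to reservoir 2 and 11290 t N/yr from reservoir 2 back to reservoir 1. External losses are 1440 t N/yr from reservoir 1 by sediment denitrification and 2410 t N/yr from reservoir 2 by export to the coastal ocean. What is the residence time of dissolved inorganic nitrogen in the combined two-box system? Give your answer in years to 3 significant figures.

For the system as a whole, the A↔B exchange is internal and contributes nothing to the throughput; only the external sinks remove mass.
M_total = 1050 + 1690 = 2740.0 t N.
ΣF_external_out = 1440 + 2410 = 3850.0 t N/yr.
τ = M_total / ΣF_ext = 2740.0 / 3850.0 = 0.7117 yr.

0.712 yr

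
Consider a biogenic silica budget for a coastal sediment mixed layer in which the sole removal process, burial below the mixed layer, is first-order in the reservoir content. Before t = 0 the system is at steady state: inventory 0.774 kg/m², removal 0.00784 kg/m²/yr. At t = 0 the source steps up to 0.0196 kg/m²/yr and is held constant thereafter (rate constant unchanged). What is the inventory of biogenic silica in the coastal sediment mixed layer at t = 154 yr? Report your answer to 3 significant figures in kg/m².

The sink rate constant is k = F₀/M₀ = 0.00784/0.774 = 0.01013 yr⁻¹.
Solving dM/dt = F₁ − kM with M(0) = M₀ gives M(t) = F₁/k + (M₀ − F₁/k)·e^(−kt).
F₁/k = 0.0196/0.01013 = 1.9350 kg/m²; kt = 0.01013 × 154 = 1.560, e^(−kt) = 0.2102.
M(154) = 1.9350 + (0.774 − 1.9350) × 0.2102 = 1.9350 − 0.2440 = 1.6910 kg/m².

1.69 kg/m²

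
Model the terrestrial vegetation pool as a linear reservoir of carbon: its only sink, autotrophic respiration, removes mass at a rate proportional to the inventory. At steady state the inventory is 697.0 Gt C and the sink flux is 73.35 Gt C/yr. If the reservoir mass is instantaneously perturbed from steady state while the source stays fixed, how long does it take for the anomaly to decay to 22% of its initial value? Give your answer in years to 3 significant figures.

14.4 yr

For a linear reservoir the anomaly decays as exp(−t/τ) with τ = M/F = 697.0/73.35 = 9.502 yr.
exp(−t/τ) = 0.22 ⇒ t = −τ ln(0.22) = 9.502 × 1.514 = 14.39 yr.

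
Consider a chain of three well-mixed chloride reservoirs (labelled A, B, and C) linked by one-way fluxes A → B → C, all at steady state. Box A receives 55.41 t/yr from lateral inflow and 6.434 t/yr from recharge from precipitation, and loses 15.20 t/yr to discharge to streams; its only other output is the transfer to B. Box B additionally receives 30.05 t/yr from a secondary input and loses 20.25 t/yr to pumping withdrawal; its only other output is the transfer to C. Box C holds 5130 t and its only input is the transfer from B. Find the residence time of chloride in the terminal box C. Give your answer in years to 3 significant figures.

Box A: F(A→B) = (55.41 + 6.434) − 15.20 = 46.644 t/yr.
Box B: F(B→C) = (46.644 + 30.05) − 20.25 = 56.444 t/yr.
Box C throughput = its input = 56.444 t/yr; τ = 5130 / 56.444 = 90.89 yr.

90.9 yr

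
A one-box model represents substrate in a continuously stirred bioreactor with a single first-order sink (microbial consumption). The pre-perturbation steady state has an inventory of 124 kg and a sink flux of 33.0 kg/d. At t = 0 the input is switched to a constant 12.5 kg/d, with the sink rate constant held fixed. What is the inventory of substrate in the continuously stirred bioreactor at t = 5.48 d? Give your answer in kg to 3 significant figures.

64.9 kg

Residence time τ = M₀/F₀ = 3.758 d. The eventual steady state is M_∞ = M₀·(F₁/F₀) = 124 × 12.5/33.0 = 46.970 kg.
The anomaly ΔM(t) = M(t) − M_∞ decays as ΔM₀·e^(−t/τ) with ΔM₀ = 124 − 46.970 = 77.03 kg.
At t = 5.48 d, e^(−t/τ) = e^(−1.458) = 0.2326, so ΔM = 17.92 kg and M = 46.970 + 17.92 = 64.888 kg.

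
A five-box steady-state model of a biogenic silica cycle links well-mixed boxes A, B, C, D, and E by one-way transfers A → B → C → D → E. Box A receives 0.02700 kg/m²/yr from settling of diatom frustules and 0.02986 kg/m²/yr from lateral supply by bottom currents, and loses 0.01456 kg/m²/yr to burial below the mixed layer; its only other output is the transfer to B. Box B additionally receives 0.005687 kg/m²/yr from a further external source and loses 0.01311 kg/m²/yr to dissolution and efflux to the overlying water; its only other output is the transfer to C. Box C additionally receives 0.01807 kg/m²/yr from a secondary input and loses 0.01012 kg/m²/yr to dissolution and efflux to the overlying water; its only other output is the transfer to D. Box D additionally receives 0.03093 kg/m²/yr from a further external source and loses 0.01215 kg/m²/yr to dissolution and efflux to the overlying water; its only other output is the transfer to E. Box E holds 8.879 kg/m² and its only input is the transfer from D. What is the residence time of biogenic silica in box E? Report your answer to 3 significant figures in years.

144 yr

Box A: F(A→B) = (0.02700 + 0.02986) − 0.01456 = 0.042300 kg/m²/yr.
Box B: F(B→C) = (0.042300 + 0.005687) − 0.01311 = 0.034877 kg/m²/yr.
Box C: F(C→D) = (0.034877 + 0.01807) − 0.01012 = 0.042827 kg/m²/yr.
Box D: F(D→E) = (0.042827 + 0.03093) − 0.01215 = 0.061607 kg/m²/yr.
Box E throughput = its input = 0.061607 kg/m²/yr; τ = 8.879 / 0.061607 = 144.1 yr.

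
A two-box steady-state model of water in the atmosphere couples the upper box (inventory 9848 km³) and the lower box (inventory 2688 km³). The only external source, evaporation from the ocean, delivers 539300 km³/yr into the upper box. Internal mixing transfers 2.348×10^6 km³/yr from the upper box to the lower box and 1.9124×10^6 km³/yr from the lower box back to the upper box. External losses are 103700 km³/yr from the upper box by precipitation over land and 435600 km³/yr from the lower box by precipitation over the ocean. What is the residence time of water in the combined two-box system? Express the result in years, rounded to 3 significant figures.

Residence time in the combined system uses the total inventory and the total *external* removal — internal exchanges between the two boxes cancel.
M_total = 9848 + 2688 = 12536 km³.
ΣF_external_out = 103700 + 435600 = 539300 km³/yr.
τ = M_total / ΣF_ext = 12536 / 539300 = 0.02324 yr.

0.0232 yr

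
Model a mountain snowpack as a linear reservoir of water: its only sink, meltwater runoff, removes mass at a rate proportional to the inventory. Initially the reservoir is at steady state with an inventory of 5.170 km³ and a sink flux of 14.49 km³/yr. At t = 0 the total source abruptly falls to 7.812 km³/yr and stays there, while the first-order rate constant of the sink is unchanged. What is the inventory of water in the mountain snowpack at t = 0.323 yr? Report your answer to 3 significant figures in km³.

The sink rate constant is k = F₀/M₀ = 14.49/5.170 = 2.803 yr⁻¹.
Solving dM/dt = F₁ − kM with M(0) = M₀ gives M(t) = F₁/k + (M₀ − F₁/k)·e^(−kt).
F₁/k = 7.812/2.803 = 2.7873 km³; kt = 2.803 × 0.323 = 0.9053, e^(−kt) = 0.4044.
M(0.323) = 2.7873 + (5.170 − 2.7873) × 0.4044 = 2.7873 + 0.9636 = 3.7509 km³.

3.75 km³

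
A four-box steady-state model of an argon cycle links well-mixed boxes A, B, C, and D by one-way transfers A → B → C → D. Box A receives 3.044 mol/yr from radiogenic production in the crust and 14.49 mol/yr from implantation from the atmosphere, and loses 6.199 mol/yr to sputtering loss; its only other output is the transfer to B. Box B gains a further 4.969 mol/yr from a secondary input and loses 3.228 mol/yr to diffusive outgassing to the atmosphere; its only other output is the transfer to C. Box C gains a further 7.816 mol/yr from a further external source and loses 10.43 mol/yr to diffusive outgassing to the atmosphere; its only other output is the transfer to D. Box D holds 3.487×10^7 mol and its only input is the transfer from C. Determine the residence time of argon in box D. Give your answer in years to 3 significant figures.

3.33×10^6 yr

Box A: F(A→B) = (3.044 + 14.49) − 6.199 = 11.335 mol/yr.
Box B: F(B→C) = (11.335 + 4.969) − 3.228 = 13.076 mol/yr.
Box C: F(C→D) = (13.076 + 7.816) − 10.43 = 10.462 mol/yr.
Box D throughput = its input = 10.462 mol/yr; τ = 3.487×10^7 / 10.462 = 3.333×10^6 yr.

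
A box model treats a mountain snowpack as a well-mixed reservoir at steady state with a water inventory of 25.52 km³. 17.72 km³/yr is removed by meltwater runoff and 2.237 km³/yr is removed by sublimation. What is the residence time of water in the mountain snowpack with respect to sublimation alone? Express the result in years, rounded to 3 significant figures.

11.4 yr

Residence time with respect to a single sink: τ = M / F_sink.
τ = 25.52 / 2.237 = 11.41 yr.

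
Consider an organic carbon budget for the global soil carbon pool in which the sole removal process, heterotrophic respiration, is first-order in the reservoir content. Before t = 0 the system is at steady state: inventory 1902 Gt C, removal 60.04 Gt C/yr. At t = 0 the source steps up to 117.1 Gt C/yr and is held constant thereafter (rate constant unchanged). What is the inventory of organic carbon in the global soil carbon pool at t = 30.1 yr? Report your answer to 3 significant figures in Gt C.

3010 Gt C

τ = M₀/F₀ = 1902/60.04 = 31.68 yr; rate constant k = 1/τ.
New steady state M_∞ = F₁/k = F₁·τ = 117.1 × 31.68 = 3709.6 Gt C.
M(t) = M_∞ + (M₀ − M_∞)·e^(−t/τ); t/τ = 30.1/31.68 = 0.9502, so e^(−t/τ) = 0.3867.
M(t) = 3709.6 − 1808 × 0.3867 = 3010.6 Gt C.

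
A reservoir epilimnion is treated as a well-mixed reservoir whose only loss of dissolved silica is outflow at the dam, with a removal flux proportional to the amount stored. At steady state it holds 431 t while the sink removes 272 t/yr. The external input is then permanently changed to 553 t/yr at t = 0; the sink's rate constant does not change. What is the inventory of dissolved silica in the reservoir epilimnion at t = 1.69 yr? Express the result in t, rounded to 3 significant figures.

723 t

The sink rate constant is k = F₀/M₀ = 272/431 = 0.6311 yr⁻¹.
Solving dM/dt = F₁ − kM with M(0) = M₀ gives M(t) = F₁/k + (M₀ − F₁/k)·e^(−kt).
F₁/k = 553/0.6311 = 876.26 t; kt = 0.6311 × 1.69 = 1.067, e^(−kt) = 0.3442.
M(1.69) = 876.26 + (431 − 876.26) × 0.3442 = 876.26 − 153.3 = 723.00 t.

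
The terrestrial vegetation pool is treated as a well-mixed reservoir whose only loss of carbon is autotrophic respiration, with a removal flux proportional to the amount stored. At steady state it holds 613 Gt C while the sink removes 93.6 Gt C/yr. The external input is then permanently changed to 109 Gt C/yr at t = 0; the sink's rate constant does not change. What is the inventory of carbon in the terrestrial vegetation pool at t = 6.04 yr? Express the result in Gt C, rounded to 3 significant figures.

Residence time τ = M₀/F₀ = 6.549 yr. The eventual steady state is M_∞ = M₀·(F₁/F₀) = 613 × 109/93.6 = 713.86 Gt C.
The anomaly ΔM(t) = M(t) − M_∞ decays as ΔM₀·e^(−t/τ) with ΔM₀ = 613 − 713.86 = −100.9 Gt C.
At t = 6.04 yr, e^(−t/τ) = e^(−0.9223) = 0.3976, so ΔM = −40.10 Gt C and M = 713.86 − 40.10 = 673.75 Gt C.

674 Gt C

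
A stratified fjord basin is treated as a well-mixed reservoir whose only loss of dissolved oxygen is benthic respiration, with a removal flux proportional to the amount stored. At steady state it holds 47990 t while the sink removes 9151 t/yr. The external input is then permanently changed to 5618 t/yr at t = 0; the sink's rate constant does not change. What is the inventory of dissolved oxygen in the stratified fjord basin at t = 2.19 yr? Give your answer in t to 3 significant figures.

41700 t

τ = M₀/F₀ = 47990/9151 = 5.244 yr; rate constant k = 1/τ.
New steady state M_∞ = F₁/k = F₁·τ = 5618 × 5.244 = 29462 t.
M(t) = M_∞ + (M₀ − M_∞)·e^(−t/τ); t/τ = 2.19/5.244 = 0.4176, so e^(−t/τ) = 0.6586.
M(t) = 29462 + 18530 × 0.6586 = 41665 t.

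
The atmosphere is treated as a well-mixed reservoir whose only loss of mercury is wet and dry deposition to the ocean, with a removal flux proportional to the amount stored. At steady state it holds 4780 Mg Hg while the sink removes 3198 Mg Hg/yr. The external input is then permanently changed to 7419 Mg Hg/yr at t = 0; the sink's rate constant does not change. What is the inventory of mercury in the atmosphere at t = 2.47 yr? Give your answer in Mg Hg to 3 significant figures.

9880 Mg Hg

The sink rate constant is k = F₀/M₀ = 3198/4780 = 0.6690 yr⁻¹.
Solving dM/dt = F₁ − kM with M(0) = M₀ gives M(t) = F₁/k + (M₀ − F₁/k)·e^(−kt).
F₁/k = 7419/0.6690 = 11089 Mg Hg; kt = 0.6690 × 2.47 = 1.653, e^(−kt) = 0.1916.
M(2.47) = 11089 + (4780 − 11089) × 0.1916 = 11089 − 1209 = 9880.5 Mg Hg.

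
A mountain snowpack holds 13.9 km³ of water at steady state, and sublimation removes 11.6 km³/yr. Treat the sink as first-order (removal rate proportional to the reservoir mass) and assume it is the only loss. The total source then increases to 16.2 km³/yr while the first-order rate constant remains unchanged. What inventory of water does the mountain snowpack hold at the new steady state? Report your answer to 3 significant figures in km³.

19.4 km³

Rate constant k = F/M = 11.6 / 13.9 = 0.8345 yr⁻¹.
At the new steady state, source = k·M_new ⇒ M_new = 16.2 / 0.8345 = 19.41 km³.
(Equivalently M_new = M × F_new/F_old = 13.9 × 16.2/11.6.)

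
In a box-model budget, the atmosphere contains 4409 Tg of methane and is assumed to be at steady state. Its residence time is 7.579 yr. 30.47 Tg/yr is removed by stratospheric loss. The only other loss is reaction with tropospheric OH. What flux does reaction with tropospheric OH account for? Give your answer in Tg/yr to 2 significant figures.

550 Tg/yr

Total removal F = M/τ = 4409 / 7.579 = 581.7 Tg/yr.
Reaction with tropospheric OH = F − (30.47) = 581.7 − 30.47 = 551.3 Tg/yr.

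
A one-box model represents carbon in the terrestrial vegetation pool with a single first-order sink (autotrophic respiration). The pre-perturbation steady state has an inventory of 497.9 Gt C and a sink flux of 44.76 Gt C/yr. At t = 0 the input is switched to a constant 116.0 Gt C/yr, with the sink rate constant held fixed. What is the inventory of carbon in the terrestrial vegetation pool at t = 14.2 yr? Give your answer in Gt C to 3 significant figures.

The sink rate constant is k = F₀/M₀ = 44.76/497.9 = 0.08990 yr⁻¹.
Solving dM/dt = F₁ − kM with M(0) = M₀ gives M(t) = F₁/k + (M₀ − F₁/k)·e^(−kt).
F₁/k = 116.0/0.08990 = 1290.4 Gt C; kt = 0.08990 × 14.2 = 1.277, e^(−kt) = 0.2790.
M(14.2) = 1290.4 + (497.9 − 1290.4) × 0.2790 = 1290.4 − 221.1 = 1069.3 Gt C.

1070 Gt C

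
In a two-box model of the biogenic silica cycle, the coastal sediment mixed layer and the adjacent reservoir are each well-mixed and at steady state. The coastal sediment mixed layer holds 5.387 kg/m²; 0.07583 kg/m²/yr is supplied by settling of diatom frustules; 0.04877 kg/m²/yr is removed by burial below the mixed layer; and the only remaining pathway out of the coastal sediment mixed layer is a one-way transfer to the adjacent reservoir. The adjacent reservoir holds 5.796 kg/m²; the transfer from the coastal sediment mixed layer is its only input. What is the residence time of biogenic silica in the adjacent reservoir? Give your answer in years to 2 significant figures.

210 yr

Balance the coastal sediment mixed layer: ΣF_in = 0.075830 kg/m²/yr.
Transfer to the adjacent reservoir = ΣF_in − (0.04877) = 0.027060 kg/m²/yr.
At steady state the output of the adjacent reservoir equals its input, 0.027060 kg/m²/yr.
τ = M / F = 5.796 / 0.027060 = 214.2 yr.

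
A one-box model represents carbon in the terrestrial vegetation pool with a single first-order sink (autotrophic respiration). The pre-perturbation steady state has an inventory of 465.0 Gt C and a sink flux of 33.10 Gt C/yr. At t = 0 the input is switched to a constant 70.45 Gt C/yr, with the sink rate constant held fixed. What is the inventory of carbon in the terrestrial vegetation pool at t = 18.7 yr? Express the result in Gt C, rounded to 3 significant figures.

Residence time τ = M₀/F₀ = 14.05 yr. The eventual steady state is M_∞ = M₀·(F₁/F₀) = 465.0 × 70.45/33.10 = 989.71 Gt C.
The anomaly ΔM(t) = M(t) − M_∞ decays as ΔM₀·e^(−t/τ) with ΔM₀ = 465.0 − 989.71 = −524.7 Gt C.
At t = 18.7 yr, e^(−t/τ) = e^(−1.331) = 0.2642, so ΔM = −138.6 Gt C and M = 989.71 − 138.6 = 851.09 Gt C.

851 Gt C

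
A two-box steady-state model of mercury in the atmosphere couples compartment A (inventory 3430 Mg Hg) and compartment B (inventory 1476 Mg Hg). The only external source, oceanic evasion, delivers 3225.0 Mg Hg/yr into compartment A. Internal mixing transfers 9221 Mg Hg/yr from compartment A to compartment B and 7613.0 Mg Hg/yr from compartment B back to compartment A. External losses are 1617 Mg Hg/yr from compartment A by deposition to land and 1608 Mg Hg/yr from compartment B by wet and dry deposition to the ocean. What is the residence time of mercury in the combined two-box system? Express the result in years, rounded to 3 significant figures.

1.52 yr

Residence time in the combined system uses the total inventory and the total *external* removal — internal exchanges between the two boxes cancel.
M_total = 3430 + 1476 = 4906.0 Mg Hg.
ΣF_external_out = 1617 + 1608 = 3225.0 Mg Hg/yr.
τ = M_total / ΣF_ext = 4906.0 / 3225.0 = 1.521 yr.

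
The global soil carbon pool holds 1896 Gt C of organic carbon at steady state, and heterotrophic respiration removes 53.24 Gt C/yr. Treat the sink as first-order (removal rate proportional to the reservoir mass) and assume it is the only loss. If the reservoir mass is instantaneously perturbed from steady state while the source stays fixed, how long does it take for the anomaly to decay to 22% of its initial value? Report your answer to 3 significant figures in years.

53.9 yr

For a linear reservoir the anomaly decays as exp(−t/τ) with τ = M/F = 1896/53.24 = 35.61 yr.
exp(−t/τ) = 0.22 ⇒ t = −τ ln(0.22) = 35.61 × 1.514 = 53.92 yr.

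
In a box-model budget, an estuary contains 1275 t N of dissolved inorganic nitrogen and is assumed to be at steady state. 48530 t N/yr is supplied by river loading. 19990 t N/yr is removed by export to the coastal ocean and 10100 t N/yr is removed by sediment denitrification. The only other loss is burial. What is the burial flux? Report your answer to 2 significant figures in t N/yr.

18000 t N/yr

At steady state ΣF_in = ΣF_out.
ΣF_in = 48530 t N/yr.
Burial flux = ΣF_in − (19990 + 10100) = 48530 − 30090 = 18440 t N/yr.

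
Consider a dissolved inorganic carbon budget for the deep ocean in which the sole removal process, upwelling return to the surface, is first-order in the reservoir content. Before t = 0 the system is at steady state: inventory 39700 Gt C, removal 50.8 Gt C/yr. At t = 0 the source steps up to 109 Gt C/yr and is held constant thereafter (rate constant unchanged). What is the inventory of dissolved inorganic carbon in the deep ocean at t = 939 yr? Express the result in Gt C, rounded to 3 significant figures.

71500 Gt C

τ = M₀/F₀ = 39700/50.8 = 781.5 yr; rate constant k = 1/τ.
New steady state M_∞ = F₁/k = F₁·τ = 109 × 781.5 = 85183 Gt C.
M(t) = M_∞ + (M₀ − M_∞)·e^(−t/τ); t/τ = 939/781.5 = 1.202, so e^(−t/τ) = 0.3007.
M(t) = 85183 − 45480 × 0.3007 = 71505 Gt C.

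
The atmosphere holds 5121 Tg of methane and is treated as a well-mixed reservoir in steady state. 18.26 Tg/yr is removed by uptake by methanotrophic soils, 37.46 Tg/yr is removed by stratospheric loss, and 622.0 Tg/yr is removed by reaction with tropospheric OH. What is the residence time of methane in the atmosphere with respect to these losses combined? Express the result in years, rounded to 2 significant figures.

7.6 yr

Total removal = 18.26 + 37.46 + 622.0 = 677.72 Tg/yr.
τ = M / ΣF_out = 5121 / 677.72 = 7.556 yr.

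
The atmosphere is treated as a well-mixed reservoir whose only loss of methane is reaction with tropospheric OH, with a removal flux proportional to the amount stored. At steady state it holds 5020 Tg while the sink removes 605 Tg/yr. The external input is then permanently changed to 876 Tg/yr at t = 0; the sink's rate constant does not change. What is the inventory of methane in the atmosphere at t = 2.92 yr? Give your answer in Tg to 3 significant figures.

5690 Tg

Residence time τ = M₀/F₀ = 8.298 yr. The eventual steady state is M_∞ = M₀·(F₁/F₀) = 5020 × 876/605 = 7268.6 Tg.
The anomaly ΔM(t) = M(t) − M_∞ decays as ΔM₀·e^(−t/τ) with ΔM₀ = 5020 − 7268.6 = −2249 Tg.
At t = 2.92 yr, e^(−t/τ) = e^(−0.3519) = 0.7033, so ΔM = −1582 Tg and M = 7268.6 − 1582 = 5687.1 Tg.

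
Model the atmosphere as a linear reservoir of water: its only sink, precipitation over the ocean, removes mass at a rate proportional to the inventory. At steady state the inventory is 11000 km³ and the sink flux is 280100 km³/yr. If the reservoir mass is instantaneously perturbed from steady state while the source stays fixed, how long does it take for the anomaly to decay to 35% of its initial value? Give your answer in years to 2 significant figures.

For a linear reservoir the anomaly decays as exp(−t/τ) with τ = M/F = 11000/280100 = 0.03927 yr.
exp(−t/τ) = 0.35 ⇒ t = −τ ln(0.35) = 0.03927 × 1.050 = 0.04123 yr.

0.041 yr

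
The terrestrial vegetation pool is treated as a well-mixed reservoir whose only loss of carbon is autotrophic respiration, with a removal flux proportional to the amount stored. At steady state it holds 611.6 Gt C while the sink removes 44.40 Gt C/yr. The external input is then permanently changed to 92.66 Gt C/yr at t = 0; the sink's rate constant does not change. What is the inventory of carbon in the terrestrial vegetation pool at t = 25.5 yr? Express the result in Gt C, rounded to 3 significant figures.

The sink rate constant is k = F₀/M₀ = 44.40/611.6 = 0.07260 yr⁻¹.
Solving dM/dt = F₁ − kM with M(0) = M₀ gives M(t) = F₁/k + (M₀ − F₁/k)·e^(−kt).
F₁/k = 92.66/0.07260 = 1276.4 Gt C; kt = 0.07260 × 25.5 = 1.851, e^(−kt) = 0.1570.
M(25.5) = 1276.4 + (611.6 − 1276.4) × 0.1570 = 1276.4 − 104.4 = 1172.0 Gt C.

1170 Gt C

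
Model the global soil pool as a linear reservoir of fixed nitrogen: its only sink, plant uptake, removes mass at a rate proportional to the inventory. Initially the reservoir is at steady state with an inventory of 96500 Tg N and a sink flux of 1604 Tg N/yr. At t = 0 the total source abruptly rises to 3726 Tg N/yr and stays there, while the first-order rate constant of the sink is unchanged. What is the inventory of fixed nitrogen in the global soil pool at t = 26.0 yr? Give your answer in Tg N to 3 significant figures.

141000 Tg N

Residence time τ = M₀/F₀ = 60.16 yr. The eventual steady state is M_∞ = M₀·(F₁/F₀) = 96500 × 3726/1604 = 224160 Tg N.
The anomaly ΔM(t) = M(t) − M_∞ decays as ΔM₀·e^(−t/τ) with ΔM₀ = 96500 − 224160 = −127700 Tg N.
At t = 26.0 yr, e^(−t/τ) = e^(−0.4322) = 0.6491, so ΔM = −82870 Tg N and M = 224160 − 82870 = 141300 Tg N.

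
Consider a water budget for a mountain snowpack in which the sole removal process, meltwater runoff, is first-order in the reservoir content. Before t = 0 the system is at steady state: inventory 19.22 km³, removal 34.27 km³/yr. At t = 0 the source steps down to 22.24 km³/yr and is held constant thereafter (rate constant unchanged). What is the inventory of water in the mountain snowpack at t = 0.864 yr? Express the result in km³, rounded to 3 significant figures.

13.9 km³

τ = M₀/F₀ = 19.22/34.27 = 0.5608 yr; rate constant k = 1/τ.
New steady state M_∞ = F₁/k = F₁·τ = 22.24 × 0.5608 = 12.473 km³.
M(t) = M_∞ + (M₀ − M_∞)·e^(−t/τ); t/τ = 0.864/0.5608 = 1.541, so e^(−t/τ) = 0.2143.
M(t) = 12.473 + 6.747 × 0.2143 = 13.919 km³.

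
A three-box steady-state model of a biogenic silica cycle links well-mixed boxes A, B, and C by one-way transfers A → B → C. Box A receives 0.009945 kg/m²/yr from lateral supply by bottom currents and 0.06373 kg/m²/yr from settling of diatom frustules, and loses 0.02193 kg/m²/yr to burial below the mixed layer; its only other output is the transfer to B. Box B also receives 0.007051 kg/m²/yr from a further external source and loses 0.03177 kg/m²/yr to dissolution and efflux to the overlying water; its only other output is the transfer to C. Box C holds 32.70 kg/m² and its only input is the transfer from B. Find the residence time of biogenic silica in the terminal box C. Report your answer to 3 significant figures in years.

Box A: F(A→B) = (0.009945 + 0.06373) − 0.02193 = 0.051745 kg/m²/yr.
Box B: F(B→C) = (0.051745 + 0.007051) − 0.03177 = 0.027026 kg/m²/yr.
Box C throughput = its input = 0.027026 kg/m²/yr; τ = 32.70 / 0.027026 = 1210 yr.

1210 yr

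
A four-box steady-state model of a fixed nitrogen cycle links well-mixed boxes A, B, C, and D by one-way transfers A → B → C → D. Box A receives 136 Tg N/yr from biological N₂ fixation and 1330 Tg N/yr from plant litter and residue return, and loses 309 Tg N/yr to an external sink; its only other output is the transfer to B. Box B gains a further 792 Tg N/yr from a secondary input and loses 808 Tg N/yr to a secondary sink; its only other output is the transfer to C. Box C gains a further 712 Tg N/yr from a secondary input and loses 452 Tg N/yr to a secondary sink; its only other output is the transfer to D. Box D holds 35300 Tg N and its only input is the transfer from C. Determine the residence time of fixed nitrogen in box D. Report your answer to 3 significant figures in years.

Box A: F(A→B) = (136 + 1330) − 309 = 1157.0 Tg N/yr.
Box B: F(B→C) = (1157.0 + 792) − 808 = 1141.0 Tg N/yr.
Box C: F(C→D) = (1141.0 + 712) − 452 = 1401.0 Tg N/yr.
Box D throughput = its input = 1401.0 Tg N/yr; τ = 35300 / 1401.0 = 25.20 yr.

25.2 yr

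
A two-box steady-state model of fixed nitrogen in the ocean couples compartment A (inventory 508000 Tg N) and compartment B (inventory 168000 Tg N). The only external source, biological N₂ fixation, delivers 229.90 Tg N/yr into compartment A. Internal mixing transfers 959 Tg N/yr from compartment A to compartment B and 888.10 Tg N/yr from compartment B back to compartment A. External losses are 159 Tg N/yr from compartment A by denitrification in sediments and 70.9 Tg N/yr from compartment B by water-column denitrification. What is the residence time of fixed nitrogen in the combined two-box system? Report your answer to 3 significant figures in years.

Treat the two boxes together as one reservoir: the mixing fluxes between them are internal recycling, so τ = ΣM / Σ(external losses).
M_total = 508000 + 168000 = 676000 Tg N.
ΣF_external_out = 159 + 70.9 = 229.90 Tg N/yr.
τ = M_total / ΣF_ext = 676000 / 229.90 = 2940 yr.

2940 yr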